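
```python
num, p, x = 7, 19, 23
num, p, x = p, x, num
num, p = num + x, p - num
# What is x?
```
Trace:
  num=7, p=19, x=23
  num=19, p=23, x=7
  num=26, p=4, x=7

Final answer: 7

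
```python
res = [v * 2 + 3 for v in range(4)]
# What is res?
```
Trace:
  v=0
  v=1
  v=2
  v=3
  res=[3, 5, 7, 9]

Final answer: [3, 5, 7, 9]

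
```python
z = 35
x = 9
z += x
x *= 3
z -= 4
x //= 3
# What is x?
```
Trace:
  z=35
  z=35, x=9
  z=44, x=9
  z=44, x=27
  z=40, x=27
  z=40, x=9

Final answer: 9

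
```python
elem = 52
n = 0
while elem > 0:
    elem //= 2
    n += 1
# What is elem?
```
Trace:
  elem=52
  elem=52, n=0
  elem=26, n=1
  elem=13, n=2
  elem=6, n=3
  elem=3, n=4
  elem=1, n=5
  elem=0, n=6

Final answer: 0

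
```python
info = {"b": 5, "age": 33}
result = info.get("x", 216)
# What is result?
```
Trace:
  info={'b': 5, 'age': 33}
  info={'b': 5, 'age': 33}, result=216

Final answer: 216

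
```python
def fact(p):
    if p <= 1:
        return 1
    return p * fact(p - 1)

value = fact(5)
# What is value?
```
Call trace:
fact(p=5)
  fact(p=4)
    fact(p=3)
      fact(p=2)
        fact(p=1)
        -> return 1
      -> return 2
    -> return 6
  -> return 24
-> return 120

Final answer: 120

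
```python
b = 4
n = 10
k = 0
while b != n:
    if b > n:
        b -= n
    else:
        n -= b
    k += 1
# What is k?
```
Trace:
  b=4
  b=4, n=10
  b=4, n=10, k=0
  b=4, n=6, k=1
  b=4, n=2, k=2
  b=2, n=2, k=3

Final answer: 3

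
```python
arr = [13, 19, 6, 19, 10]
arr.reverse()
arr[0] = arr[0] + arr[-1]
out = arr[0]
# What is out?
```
Trace:
  arr=[13, 19, 6, 19, 10]
  arr=[10, 19, 6, 19, 13]
  arr=[23, 19, 6, 19, 13]
  arr=[23, 19, 6, 19, 13], out=23

Final answer: 23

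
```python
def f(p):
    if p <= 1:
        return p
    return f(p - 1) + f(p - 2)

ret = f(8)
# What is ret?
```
Call trace (a repeated sub-call is expanded the first time; later identical calls just restate its return value):
f(p=8)
  f(p=7)
    f(p=6)
      f(p=5)
        f(p=4)
          f(p=3)
            f(p=2)
              f(p=1)
              -> return 1
              f(p=0)
              -> return 0
            -> return 1
            f(p=1)
            -> return 1
          -> return 2
          f(p=2) -> return 1  (same call as traced above)
        -> return 3
        f(p=3) -> return 2  (same call as traced above)
      -> return 5
      f(p=4) -> return 3  (same call as traced above)
    -> return 8
    f(p=5) -> return 5  (same call as traced above)
  -> return 13
  f(p=6) -> return 8  (same call as traced above)
-> return 21

Final answer: 21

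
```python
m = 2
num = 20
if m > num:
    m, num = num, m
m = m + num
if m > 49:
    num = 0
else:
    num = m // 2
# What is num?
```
Trace:
  m=2
  m=2, num=20
  m=2, num=20
  m=22, num=20
  m=22, num=11

Final answer: 11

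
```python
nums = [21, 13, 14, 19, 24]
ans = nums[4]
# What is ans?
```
Trace:
  nums=[21, 13, 14, 19, 24]
  nums=[21, 13, 14, 19, 24], ans=24

Final answer: 24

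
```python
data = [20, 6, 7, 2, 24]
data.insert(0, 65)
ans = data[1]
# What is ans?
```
Trace:
  data=[20, 6, 7, 2, 24]
  data=[65, 20, 6, 7, 2, 24]
  data=[65, 20, 6, 7, 2, 24], ans=20

Final answer: 20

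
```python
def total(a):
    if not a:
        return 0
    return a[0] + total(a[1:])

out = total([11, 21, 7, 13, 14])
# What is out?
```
Call trace:
total(a=[11, 21, 7, 13, 14])
  total(a=[21, 7, 13, 14])
    total(a=[7, 13, 14])
      total(a=[13, 14])
        total(a=[14])
          total(a=[])
          -> return 0
        -> return 14
      -> return 27
    -> return 34
  -> return 55
-> return 66

Final answer: 66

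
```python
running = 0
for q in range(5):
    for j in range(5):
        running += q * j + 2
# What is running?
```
Trace:
  running=0
  running=2, q=0, j=0
  running=4, q=0, j=1
  running=6, q=0, j=2
  running=8, q=0, j=3
  running=10, q=0, j=4
  running=12, q=1, j=0
  running=15, q=1, j=1
  running=19, q=1, j=2
  running=24, q=1, j=3
  running=30, q=1, j=4
  running=32, q=2, j=0
  running=36, q=2, j=1
  running=42, q=2, j=2
  running=50, q=2, j=3
  running=60, q=2, j=4
  running=62, q=3, j=0
  running=67, q=3, j=1
  running=75, q=3, j=2
  running=86, q=3, j=3
  running=100, q=3, j=4
  running=102, q=4, j=0
  running=108, q=4, j=1
  running=118, q=4, j=2
  running=132, q=4, j=3
  running=150, q=4, j=4

Final answer: 150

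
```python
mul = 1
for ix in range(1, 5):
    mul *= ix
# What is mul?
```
Trace:
  mul=1
  mul=1, ix=1
  mul=2, ix=2
  mul=6, ix=3
  mul=24, ix=4

Final answer: 24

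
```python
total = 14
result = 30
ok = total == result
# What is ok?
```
Trace:
  total=14
  total=14, result=30
  total=14, result=30, ok=False

Final answer: False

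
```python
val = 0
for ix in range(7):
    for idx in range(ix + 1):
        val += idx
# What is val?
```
Trace:
  val=0
  val=0, ix=0, idx=0
  val=0, ix=1, idx=0
  val=1, ix=1, idx=1
  val=1, ix=2, idx=0
  val=2, ix=2, idx=1
  val=4, ix=2, idx=2
  val=4, ix=3, idx=0
  val=5, ix=3, idx=1
  val=7, ix=3, idx=2
  val=10, ix=3, idx=3
  val=10, ix=4, idx=0
  val=11, ix=4, idx=1
  val=13, ix=4, idx=2
  val=16, ix=4, idx=3
  val=20, ix=4, idx=4
  val=20, ix=5, idx=0
  val=21, ix=5, idx=1
  val=23, ix=5, idx=2
  val=26, ix=5, idx=3
  val=30, ix=5, idx=4
  val=35, ix=5, idx=5
  val=35, ix=6, idx=0
  val=36, ix=6, idx=1
  val=38, ix=6, idx=2
  val=41, ix=6, idx=3
  val=45, ix=6, idx=4
  val=50, ix=6, idx=5
  val=56, ix=6, idx=6

Final answer: 56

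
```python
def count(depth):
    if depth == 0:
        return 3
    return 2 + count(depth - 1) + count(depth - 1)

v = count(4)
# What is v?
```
Call trace (a repeated sub-call is expanded the first time; later identical calls just restate its return value):
count(depth=4)
  count(depth=3)
    count(depth=2)
      count(depth=1)
        count(depth=0)
        -> return 3
        count(depth=0)
        -> return 3
      -> return 8
      count(depth=1) -> return 8  (same call as traced above)
    -> return 18
    count(depth=2) -> return 18  (same call as traced above)
  -> return 38
  count(depth=3) -> return 38  (same call as traced above)
-> return 78

Final answer: 78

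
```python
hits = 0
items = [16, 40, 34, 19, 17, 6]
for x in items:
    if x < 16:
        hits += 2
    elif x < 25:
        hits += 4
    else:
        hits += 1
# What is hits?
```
Trace:
  hits=0
  hits=4, x=16
  hits=5, x=40
  hits=6, x=34
  hits=10, x=19
  hits=14, x=17
  hits=16, x=6

Final answer: 16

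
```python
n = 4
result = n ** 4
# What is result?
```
Trace:
  n=4
  n=4, result=256

Final answer: 256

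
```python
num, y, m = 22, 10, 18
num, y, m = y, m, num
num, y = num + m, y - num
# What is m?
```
Trace:
  num=22, y=10, m=18
  num=10, y=18, m=22
  num=32, y=8, m=22

Final answer: 22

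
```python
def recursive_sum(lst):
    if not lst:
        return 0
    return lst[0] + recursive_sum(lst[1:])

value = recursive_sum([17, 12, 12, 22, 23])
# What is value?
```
Call trace:
recursive_sum(lst=[17, 12, 12, 22, 23])
  recursive_sum(lst=[12, 12, 22, 23])
    recursive_sum(lst=[12, 22, 23])
      recursive_sum(lst=[22, 23])
        recursive_sum(lst=[23])
          recursive_sum(lst=[])
          -> return 0
        -> return 23
      -> return 45
    -> return 57
  -> return 69
-> return 86

Final answer: 86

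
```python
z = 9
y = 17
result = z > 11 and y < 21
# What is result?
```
Trace:
  z=9
  z=9, y=17
  z=9, y=17, result=False

Final answer: False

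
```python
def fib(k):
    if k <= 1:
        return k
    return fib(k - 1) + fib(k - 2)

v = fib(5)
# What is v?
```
Call trace (a repeated sub-call is expanded the first time; later identical calls just restate its return value):
fib(k=5)
  fib(k=4)
    fib(k=3)
      fib(k=2)
        fib(k=1)
        -> return 1
        fib(k=0)
        -> return 0
      -> return 1
      fib(k=1)
      -> return 1
    -> return 2
    fib(k=2) -> return 1  (same call as traced above)
  -> return 3
  fib(k=3) -> return 2  (same call as traced above)
-> return 5

Final answer: 5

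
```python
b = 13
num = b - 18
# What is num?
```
Trace:
  b=13
  b=13, num=-5

Final answer: -5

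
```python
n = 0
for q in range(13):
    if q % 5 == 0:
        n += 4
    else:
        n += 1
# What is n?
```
Trace:
  n=0
  n=4, q=0
  n=5, q=1
  n=6, q=2
  n=7, q=3
  n=8, q=4
  n=12, q=5
  n=13, q=6
  n=14, q=7
  n=15, q=8
  n=16, q=9
  n=20, q=10
  n=21, q=11
  n=22, q=12

Final answer: 22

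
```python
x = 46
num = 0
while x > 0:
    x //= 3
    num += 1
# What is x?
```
Trace:
  x=46
  x=46, num=0
  x=15, num=1
  x=5, num=2
  x=1, num=3
  x=0, num=4

Final answer: 0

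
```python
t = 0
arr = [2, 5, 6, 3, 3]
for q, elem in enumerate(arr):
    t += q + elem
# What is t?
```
Trace:
  t=0
  t=2, q=0, elem=2
  t=8, q=1, elem=5
  t=16, q=2, elem=6
  t=22, q=3, elem=3
  t=29, q=4, elem=3

Final answer: 29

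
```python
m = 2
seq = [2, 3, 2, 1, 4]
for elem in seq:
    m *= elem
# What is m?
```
Trace:
  m=2
  m=4, elem=2
  m=12, elem=3
  m=24, elem=2
  m=24, elem=1
  m=96, elem=4

Final answer: 96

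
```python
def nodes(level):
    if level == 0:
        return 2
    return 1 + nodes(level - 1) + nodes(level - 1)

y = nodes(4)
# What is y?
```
Call trace (a repeated sub-call is expanded the first time; later identical calls just restate its return value):
nodes(level=4)
  nodes(level=3)
    nodes(level=2)
      nodes(level=1)
        nodes(level=0)
        -> return 2
        nodes(level=0)
        -> return 2
      -> return 5
      nodes(level=1) -> return 5  (same call as traced above)
    -> return 11
    nodes(level=2) -> return 11  (same call as traced above)
  -> return 23
  nodes(level=3) -> return 23  (same call as traced above)
-> return 47

Final answer: 47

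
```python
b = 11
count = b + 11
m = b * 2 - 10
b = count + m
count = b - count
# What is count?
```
Trace:
  b=11
  b=11, count=22
  b=11, count=22, m=12
  b=34, count=22, m=12
  b=34, count=12, m=12

Final answer: 12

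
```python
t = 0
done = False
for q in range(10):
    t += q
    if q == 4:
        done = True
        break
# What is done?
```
Trace:
  t=0
  t=0, done=False
  t=0, done=False, q=0
  t=1, done=False, q=1
  t=3, done=False, q=2
  t=6, done=False, q=3
  t=10, done=True, q=4

Final answer: True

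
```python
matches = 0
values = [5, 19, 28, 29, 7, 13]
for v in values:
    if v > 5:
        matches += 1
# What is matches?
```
Trace:
  matches=0
  matches=0, v=5
  matches=1, v=19
  matches=2, v=28
  matches=3, v=29
  matches=4, v=7
  matches=5, v=13

Final answer: 5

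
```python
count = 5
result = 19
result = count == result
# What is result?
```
Trace:
  count=5
  count=5, result=19
  count=5, result=False

Final answer: False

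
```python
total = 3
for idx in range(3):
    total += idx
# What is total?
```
Trace:
  total=3
  total=3, idx=0
  total=4, idx=1
  total=6, idx=2

Final answer: 6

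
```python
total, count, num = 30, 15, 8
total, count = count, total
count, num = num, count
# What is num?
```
Trace:
  total=30, count=15, num=8
  total=15, count=30, num=8
  total=15, count=8, num=30

Final answer: 30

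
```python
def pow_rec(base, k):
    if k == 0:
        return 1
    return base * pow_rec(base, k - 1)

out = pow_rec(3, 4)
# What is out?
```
Call trace:
pow_rec(base=3, k=4)
  pow_rec(base=3, k=3)
    pow_rec(base=3, k=2)
      pow_rec(base=3, k=1)
        pow_rec(base=3, k=0)
        -> return 1
      -> return 3
    -> return 9
  -> return 27
-> return 81

Final answer: 81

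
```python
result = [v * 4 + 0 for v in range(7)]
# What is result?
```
Trace:
  v=0
  v=1
  v=2
  v=3
  v=4
  v=5
  v=6
  result=[0, 4, 8, 12, 16, 20, 24]

Final answer: [0, 4, 8, 12, 16, 20, 24]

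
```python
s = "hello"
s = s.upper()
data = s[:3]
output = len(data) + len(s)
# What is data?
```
Trace:
  s='hello'
  s='HELLO'
  s='HELLO', data='HEL'
  s='HELLO', data='HEL', output=8

Final answer: 'HEL'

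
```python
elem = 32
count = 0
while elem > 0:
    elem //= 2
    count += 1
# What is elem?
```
Trace:
  elem=32
  elem=32, count=0
  elem=16, count=1
  elem=8, count=2
  elem=4, count=3
  elem=2, count=4
  elem=1, count=5
  elem=0, count=6

Final answer: 0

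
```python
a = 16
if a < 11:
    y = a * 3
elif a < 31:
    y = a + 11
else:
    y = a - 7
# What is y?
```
Trace:
  a=16
  a=16, y=27

Final answer: 27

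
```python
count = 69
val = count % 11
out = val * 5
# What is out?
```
Trace:
  count=69
  count=69, val=3
  count=69, val=3, out=15

Final answer: 15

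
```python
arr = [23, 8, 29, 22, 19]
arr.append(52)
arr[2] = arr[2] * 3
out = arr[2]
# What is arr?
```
Trace:
  arr=[23, 8, 29, 22, 19]
  arr=[23, 8, 29, 22, 19, 52]
  arr=[23, 8, 87, 22, 19, 52]
  arr=[23, 8, 87, 22, 19, 52], out=87

Final answer: [23, 8, 87, 22, 19, 52]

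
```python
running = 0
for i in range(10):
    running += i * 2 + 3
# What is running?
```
Trace:
  running=0
  running=3, i=0
  running=8, i=1
  running=15, i=2
  running=24, i=3
  running=35, i=4
  running=48, i=5
  running=63, i=6
  running=80, i=7
  running=99, i=8
  running=120, i=9

Final answer: 120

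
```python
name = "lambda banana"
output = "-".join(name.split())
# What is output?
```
Trace:
  name='lambda banana'
  name='lambda banana', output='lambda-banana'

Final answer: 'lambda-banana'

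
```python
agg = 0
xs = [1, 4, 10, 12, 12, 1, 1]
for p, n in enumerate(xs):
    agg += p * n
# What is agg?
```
Trace:
  agg=0
  agg=0, p=0, n=1
  agg=4, p=1, n=4
  agg=24, p=2, n=10
  agg=60, p=3, n=12
  agg=108, p=4, n=12
  agg=113, p=5, n=1
  agg=119, p=6, n=1

Final answer: 119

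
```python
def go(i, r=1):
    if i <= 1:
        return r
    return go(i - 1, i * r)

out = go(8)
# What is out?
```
Call trace:
go(i=8, r=1)
  go(i=7, r=8)
    go(i=6, r=56)
      go(i=5, r=336)
        go(i=4, r=1680)
          go(i=3, r=6720)
            go(i=2, r=20160)
              go(i=1, r=40320)
              -> return 40320
            -> return 40320
          -> return 40320
        -> return 40320
      -> return 40320
    -> return 40320
  -> return 40320
-> return 40320

Final answer: 40320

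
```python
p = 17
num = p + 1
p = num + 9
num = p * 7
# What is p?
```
Trace:
  p=17
  p=17, num=18
  p=27, num=18
  p=27, num=189

Final answer: 27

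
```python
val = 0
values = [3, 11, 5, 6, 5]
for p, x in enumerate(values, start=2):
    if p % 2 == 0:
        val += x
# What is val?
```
Trace:
  val=0
  val=3, p=2, x=3
  val=3, p=3, x=11
  val=8, p=4, x=5
  val=8, p=5, x=6
  val=13, p=6, x=5

Final answer: 13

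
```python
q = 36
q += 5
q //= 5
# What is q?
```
Trace:
  q=36
  q=41
  q=8

Final answer: 8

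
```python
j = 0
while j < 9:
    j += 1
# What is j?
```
Trace:
  j=0
  j=1
  j=2
  j=3
  j=4
  j=5
  j=6
  j=7
  j=8
  j=9

Final answer: 9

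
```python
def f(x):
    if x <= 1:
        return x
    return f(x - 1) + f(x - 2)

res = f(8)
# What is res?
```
Call trace (a repeated sub-call is expanded the first time; later identical calls just restate its return value):
f(x=8)
  f(x=7)
    f(x=6)
      f(x=5)
        f(x=4)
          f(x=3)
            f(x=2)
              f(x=1)
              -> return 1
              f(x=0)
              -> return 0
            -> return 1
            f(x=1)
            -> return 1
          -> return 2
          f(x=2) -> return 1  (same call as traced above)
        -> return 3
        f(x=3) -> return 2  (same call as traced above)
      -> return 5
      f(x=4) -> return 3  (same call as traced above)
    -> return 8
    f(x=5) -> return 5  (same call as traced above)
  -> return 13
  f(x=6) -> return 8  (same call as traced above)
-> return 21

Final answer: 21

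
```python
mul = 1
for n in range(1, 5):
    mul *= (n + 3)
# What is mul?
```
Trace:
  mul=1
  mul=4, n=1
  mul=20, n=2
  mul=120, n=3
  mul=840, n=4

Final answer: 840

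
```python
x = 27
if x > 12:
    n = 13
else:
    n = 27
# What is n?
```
Trace:
  x=27
  x=27, n=13

Final answer: 13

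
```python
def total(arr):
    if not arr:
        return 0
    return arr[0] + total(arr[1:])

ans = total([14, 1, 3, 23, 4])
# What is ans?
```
Call trace:
total(arr=[14, 1, 3, 23, 4])
  total(arr=[1, 3, 23, 4])
    total(arr=[3, 23, 4])
      total(arr=[23, 4])
        total(arr=[4])
          total(arr=[])
          -> return 0
        -> return 4
      -> return 27
    -> return 30
  -> return 31
-> return 45

Final answer: 45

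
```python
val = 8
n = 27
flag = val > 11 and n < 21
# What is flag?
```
Trace:
  val=8
  val=8, n=27
  val=8, n=27, flag=False

Final answer: False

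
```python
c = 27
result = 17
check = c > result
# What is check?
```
Trace:
  c=27
  c=27, result=17
  c=27, result=17, check=True

Final answer: True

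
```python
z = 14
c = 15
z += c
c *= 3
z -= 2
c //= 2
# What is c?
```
Trace:
  z=14
  z=14, c=15
  z=29, c=15
  z=29, c=45
  z=27, c=45
  z=27, c=22

Final answer: 22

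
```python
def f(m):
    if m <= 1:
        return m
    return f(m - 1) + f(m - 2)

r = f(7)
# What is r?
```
Call trace (a repeated sub-call is expanded the first time; later identical calls just restate its return value):
f(m=7)
  f(m=6)
    f(m=5)
      f(m=4)
        f(m=3)
          f(m=2)
            f(m=1)
            -> return 1
            f(m=0)
            -> return 0
          -> return 1
          f(m=1)
          -> return 1
        -> return 2
        f(m=2) -> return 1  (same call as traced above)
      -> return 3
      f(m=3) -> return 2  (same call as traced above)
    -> return 5
    f(m=4) -> return 3  (same call as traced above)
  -> return 8
  f(m=5) -> return 5  (same call as traced above)
-> return 13

Final answer: 13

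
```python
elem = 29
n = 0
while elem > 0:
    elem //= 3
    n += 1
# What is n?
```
Trace:
  elem=29
  elem=29, n=0
  elem=9, n=1
  elem=3, n=2
  elem=1, n=3
  elem=0, n=4

Final answer: 4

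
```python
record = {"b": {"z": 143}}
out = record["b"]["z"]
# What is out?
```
Trace:
  record={'b': {'z': 143}}
  record={'b': {'z': 143}}, out=143

Final answer: 143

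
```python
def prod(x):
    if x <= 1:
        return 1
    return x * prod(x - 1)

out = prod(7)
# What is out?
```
Call trace:
prod(x=7)
  prod(x=6)
    prod(x=5)
      prod(x=4)
        prod(x=3)
          prod(x=2)
            prod(x=1)
            -> return 1
          -> return 2
        -> return 6
      -> return 24
    -> return 120
  -> return 720
-> return 5040

Final answer: 5040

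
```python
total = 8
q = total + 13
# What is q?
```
Trace:
  total=8
  total=8, q=21

Final answer: 21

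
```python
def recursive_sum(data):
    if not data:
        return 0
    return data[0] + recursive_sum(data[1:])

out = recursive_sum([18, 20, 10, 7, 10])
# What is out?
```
Call trace:
recursive_sum(data=[18, 20, 10, 7, 10])
  recursive_sum(data=[20, 10, 7, 10])
    recursive_sum(data=[10, 7, 10])
      recursive_sum(data=[7, 10])
        recursive_sum(data=[10])
          recursive_sum(data=[])
          -> return 0
        -> return 10
      -> return 17
    -> return 27
  -> return 47
-> return 65

Final answer: 65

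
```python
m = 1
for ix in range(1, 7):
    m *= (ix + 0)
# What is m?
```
Trace:
  m=1
  m=1, ix=1
  m=2, ix=2
  m=6, ix=3
  m=24, ix=4
  m=120, ix=5
  m=720, ix=6

Final answer: 720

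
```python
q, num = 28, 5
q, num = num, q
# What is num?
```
Trace:
  q=28, num=5
  q=5, num=28

Final answer: 28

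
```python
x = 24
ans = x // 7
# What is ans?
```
Trace:
  x=24
  x=24, ans=3

Final answer: 3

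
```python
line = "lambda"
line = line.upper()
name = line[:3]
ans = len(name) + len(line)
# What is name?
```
Trace:
  line='lambda'
  line='LAMBDA'
  line='LAMBDA', name='LAM'
  line='LAMBDA', name='LAM', ans=9

Final answer: 'LAM'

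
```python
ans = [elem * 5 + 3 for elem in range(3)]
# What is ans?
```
Trace:
  elem=0
  elem=1
  elem=2
  ans=[3, 8, 13]

Final answer: [3, 8, 13]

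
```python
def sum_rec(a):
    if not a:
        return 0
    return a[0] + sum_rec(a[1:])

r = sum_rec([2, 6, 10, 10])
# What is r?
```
Call trace:
sum_rec(a=[2, 6, 10, 10])
  sum_rec(a=[6, 10, 10])
    sum_rec(a=[10, 10])
      sum_rec(a=[10])
        sum_rec(a=[])
        -> return 0
      -> return 10
    -> return 20
  -> return 26
-> return 28

Final answer: 28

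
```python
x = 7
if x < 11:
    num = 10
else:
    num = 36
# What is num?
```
Trace:
  x=7
  x=7, num=10

Final answer: 10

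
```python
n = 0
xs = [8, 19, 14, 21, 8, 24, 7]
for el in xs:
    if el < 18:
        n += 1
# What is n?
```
Trace:
  n=0
  n=1, el=8
  n=1, el=19
  n=2, el=14
  n=2, el=21
  n=3, el=8
  n=3, el=24
  n=4, el=7

Final answer: 4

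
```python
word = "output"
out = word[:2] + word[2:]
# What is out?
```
Trace:
  word='output'
  word='output', out='output'

Final answer: 'output'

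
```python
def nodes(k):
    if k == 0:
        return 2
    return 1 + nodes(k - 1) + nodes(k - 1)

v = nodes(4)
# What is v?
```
Call trace (a repeated sub-call is expanded the first time; later identical calls just restate its return value):
nodes(k=4)
  nodes(k=3)
    nodes(k=2)
      nodes(k=1)
        nodes(k=0)
        -> return 2
        nodes(k=0)
        -> return 2
      -> return 5
      nodes(k=1) -> return 5  (same call as traced above)
    -> return 11
    nodes(k=2) -> return 11  (same call as traced above)
  -> return 23
  nodes(k=3) -> return 23  (same call as traced above)
-> return 47

Final answer: 47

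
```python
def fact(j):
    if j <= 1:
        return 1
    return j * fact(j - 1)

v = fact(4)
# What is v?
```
Call trace:
fact(j=4)
  fact(j=3)
    fact(j=2)
      fact(j=1)
      -> return 1
    -> return 2
  -> return 6
-> return 24

Final answer: 24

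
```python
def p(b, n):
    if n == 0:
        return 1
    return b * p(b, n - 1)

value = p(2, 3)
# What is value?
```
Call trace:
p(b=2, n=3)
  p(b=2, n=2)
    p(b=2, n=1)
      p(b=2, n=0)
      -> return 1
    -> return 2
  -> return 4
-> return 8

Final answer: 8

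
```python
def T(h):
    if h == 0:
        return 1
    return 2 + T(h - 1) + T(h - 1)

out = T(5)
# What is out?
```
Call trace (a repeated sub-call is expanded the first time; later identical calls just restate its return value):
T(h=5)
  T(h=4)
    T(h=3)
      T(h=2)
        T(h=1)
          T(h=0)
          -> return 1
          T(h=0)
          -> return 1
        -> return 4
        T(h=1) -> return 4  (same call as traced above)
      -> return 10
      T(h=2) -> return 10  (same call as traced above)
    -> return 22
    T(h=3) -> return 22  (same call as traced above)
  -> return 46
  T(h=4) -> return 46  (same call as traced above)
-> return 94

Final answer: 94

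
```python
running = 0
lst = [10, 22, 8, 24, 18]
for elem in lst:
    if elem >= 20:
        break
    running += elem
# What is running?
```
Trace:
  running=0
  running=10, elem=10
  running=10, elem=22

Final answer: 10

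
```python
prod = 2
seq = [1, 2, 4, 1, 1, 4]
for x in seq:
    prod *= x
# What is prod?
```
Trace:
  prod=2
  prod=2, x=1
  prod=4, x=2
  prod=16, x=4
  prod=16, x=1
  prod=16, x=1
  prod=64, x=4

Final answer: 64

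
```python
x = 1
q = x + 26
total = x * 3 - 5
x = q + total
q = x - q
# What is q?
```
Trace:
  x=1
  x=1, q=27
  x=1, q=27, total=-2
  x=25, q=27, total=-2
  x=25, q=-2, total=-2

Final answer: -2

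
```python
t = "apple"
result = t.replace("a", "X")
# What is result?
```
Trace:
  t='apple'
  t='apple', result='Xpple'

Final answer: 'Xpple'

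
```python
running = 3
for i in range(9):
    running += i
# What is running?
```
Trace:
  running=3
  running=3, i=0
  running=4, i=1
  running=6, i=2
  running=9, i=3
  running=13, i=4
  running=18, i=5
  running=24, i=6
  running=31, i=7
  running=39, i=8

Final answer: 39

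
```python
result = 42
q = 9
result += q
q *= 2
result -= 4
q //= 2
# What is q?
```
Trace:
  result=42
  result=42, q=9
  result=51, q=9
  result=51, q=18
  result=47, q=18
  result=47, q=9

Final answer: 9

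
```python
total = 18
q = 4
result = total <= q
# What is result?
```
Trace:
  total=18
  total=18, q=4
  total=18, q=4, result=False

Final answer: False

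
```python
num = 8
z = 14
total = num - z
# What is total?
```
Trace:
  num=8
  num=8, z=14
  num=8, z=14, total=-6

Final answer: -6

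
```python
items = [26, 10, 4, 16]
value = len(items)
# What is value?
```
Trace:
  items=[26, 10, 4, 16]
  items=[26, 10, 4, 16], value=4

Final answer: 4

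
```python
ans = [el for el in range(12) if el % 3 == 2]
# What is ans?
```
Trace:
  el=0
  el=1
  el=2
  el=3
  el=4
  el=5
  el=6
  el=7
  el=8
  el=9
  el=10
  el=11
  ans=[2, 5, 8, 11]

Final answer: [2, 5, 8, 11]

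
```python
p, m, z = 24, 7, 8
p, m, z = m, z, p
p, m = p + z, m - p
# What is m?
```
Trace:
  p=24, m=7, z=8
  p=7, m=8, z=24
  p=31, m=1, z=24

Final answer: 1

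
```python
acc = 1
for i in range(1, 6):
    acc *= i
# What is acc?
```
Trace:
  acc=1
  acc=1, i=1
  acc=2, i=2
  acc=6, i=3
  acc=24, i=4
  acc=120, i=5

Final answer: 120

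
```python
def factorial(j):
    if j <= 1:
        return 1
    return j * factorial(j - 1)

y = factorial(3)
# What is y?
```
Call trace:
factorial(j=3)
  factorial(j=2)
    factorial(j=1)
    -> return 1
  -> return 2
-> return 6

Final answer: 6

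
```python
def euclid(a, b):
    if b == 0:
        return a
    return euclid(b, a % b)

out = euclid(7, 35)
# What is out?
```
Call trace:
euclid(a=7, b=35)
  euclid(a=35, b=7)
    euclid(a=7, b=0)
    -> return 7
  -> return 7
-> return 7

Final answer: 7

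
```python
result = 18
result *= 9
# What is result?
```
Trace:
  result=18
  result=162

Final answer: 162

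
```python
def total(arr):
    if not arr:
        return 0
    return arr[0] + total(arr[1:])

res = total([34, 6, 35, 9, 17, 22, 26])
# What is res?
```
Call trace:
total(arr=[34, 6, 35, 9, 17, 22, 26])
  total(arr=[6, 35, 9, 17, 22, 26])
    total(arr=[35, 9, 17, 22, 26])
      total(arr=[9, 17, 22, 26])
        total(arr=[17, 22, 26])
          total(arr=[22, 26])
            total(arr=[26])
              total(arr=[])
              -> return 0
            -> return 26
          -> return 48
        -> return 65
      -> return 74
    -> return 109
  -> return 115
-> return 149

Final answer: 149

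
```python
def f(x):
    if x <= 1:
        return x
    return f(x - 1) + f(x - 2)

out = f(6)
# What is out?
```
Call trace (a repeated sub-call is expanded the first time; later identical calls just restate its return value):
f(x=6)
  f(x=5)
    f(x=4)
      f(x=3)
        f(x=2)
          f(x=1)
          -> return 1
          f(x=0)
          -> return 0
        -> return 1
        f(x=1)
        -> return 1
      -> return 2
      f(x=2) -> return 1  (same call as traced above)
    -> return 3
    f(x=3) -> return 2  (same call as traced above)
  -> return 5
  f(x=4) -> return 3  (same call as traced above)
-> return 8

Final answer: 8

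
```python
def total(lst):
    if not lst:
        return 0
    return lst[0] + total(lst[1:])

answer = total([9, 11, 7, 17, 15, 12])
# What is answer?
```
Call trace:
total(lst=[9, 11, 7, 17, 15, 12])
  total(lst=[11, 7, 17, 15, 12])
    total(lst=[7, 17, 15, 12])
      total(lst=[17, 15, 12])
        total(lst=[15, 12])
          total(lst=[12])
            total(lst=[])
            -> return 0
          -> return 12
        -> return 27
      -> return 44
    -> return 51
  -> return 62
-> return 71

Final answer: 71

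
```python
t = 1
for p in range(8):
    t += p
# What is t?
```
Trace:
  t=1
  t=1, p=0
  t=2, p=1
  t=4, p=2
  t=7, p=3
  t=11, p=4
  t=16, p=5
  t=22, p=6
  t=29, p=7

Final answer: 29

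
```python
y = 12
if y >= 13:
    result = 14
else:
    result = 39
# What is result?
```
Trace:
  y=12
  y=12, result=39

Final answer: 39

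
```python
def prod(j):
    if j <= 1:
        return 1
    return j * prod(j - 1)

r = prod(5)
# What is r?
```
Call trace:
prod(j=5)
  prod(j=4)
    prod(j=3)
      prod(j=2)
        prod(j=1)
        -> return 1
      -> return 2
    -> return 6
  -> return 24
-> return 120

Final answer: 120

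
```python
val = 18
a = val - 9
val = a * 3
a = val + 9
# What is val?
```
Trace:
  val=18
  val=18, a=9
  val=27, a=9
  val=27, a=36

Final answer: 27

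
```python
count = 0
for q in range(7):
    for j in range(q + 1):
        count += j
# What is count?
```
Trace:
  count=0
  count=0, q=0, j=0
  count=0, q=1, j=0
  count=1, q=1, j=1
  count=1, q=2, j=0
  count=2, q=2, j=1
  count=4, q=2, j=2
  count=4, q=3, j=0
  count=5, q=3, j=1
  count=7, q=3, j=2
  count=10, q=3, j=3
  count=10, q=4, j=0
  count=11, q=4, j=1
  count=13, q=4, j=2
  count=16, q=4, j=3
  count=20, q=4, j=4
  count=20, q=5, j=0
  count=21, q=5, j=1
  count=23, q=5, j=2
  count=26, q=5, j=3
  count=30, q=5, j=4
  count=35, q=5, j=5
  count=35, q=6, j=0
  count=36, q=6, j=1
  count=38, q=6, j=2
  count=41, q=6, j=3
  count=45, q=6, j=4
  count=50, q=6, j=5
  count=56, q=6, j=6

Final answer: 56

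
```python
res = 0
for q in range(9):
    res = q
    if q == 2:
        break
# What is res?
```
Trace:
  res=0
  res=0, q=0
  res=1, q=1
  res=2, q=2

Final answer: 2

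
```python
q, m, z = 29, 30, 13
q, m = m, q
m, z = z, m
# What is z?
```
Trace:
  q=29, m=30, z=13
  q=30, m=29, z=13
  q=30, m=13, z=29

Final answer: 29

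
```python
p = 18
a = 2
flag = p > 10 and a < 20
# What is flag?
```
Trace:
  p=18
  p=18, a=2
  p=18, a=2, flag=True

Final answer: True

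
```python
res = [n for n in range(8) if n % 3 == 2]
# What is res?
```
Trace:
  n=0
  n=1
  n=2
  n=3
  n=4
  n=5
  n=6
  n=7
  res=[2, 5]

Final answer: [2, 5]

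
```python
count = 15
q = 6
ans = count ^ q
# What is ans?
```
Trace:
  count=15
  count=15, q=6
  count=15, q=6, ans=9

Final answer: 9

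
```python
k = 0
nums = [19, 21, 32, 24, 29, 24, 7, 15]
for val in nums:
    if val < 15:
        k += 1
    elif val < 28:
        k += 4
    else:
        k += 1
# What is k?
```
Trace:
  k=0
  k=4, val=19
  k=8, val=21
  k=9, val=32
  k=13, val=24
  k=14, val=29
  k=18, val=24
  k=19, val=7
  k=23, val=15

Final answer: 23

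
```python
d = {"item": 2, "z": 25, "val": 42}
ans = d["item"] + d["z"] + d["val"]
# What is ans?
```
Trace:
  d={'item': 2, 'z': 25, 'val': 42}
  d={'item': 2, 'z': 25, 'val': 42}, ans=69

Final answer: 69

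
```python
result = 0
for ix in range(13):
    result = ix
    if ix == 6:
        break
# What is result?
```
Trace:
  result=0
  result=0, ix=0
  result=1, ix=1
  result=2, ix=2
  result=3, ix=3
  result=4, ix=4
  result=5, ix=5
  result=6, ix=6

Final answer: 6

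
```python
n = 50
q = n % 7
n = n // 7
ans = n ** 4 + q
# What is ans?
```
Trace:
  n=50
  n=50, q=1
  n=7, q=1
  n=7, q=1, ans=2402

Final answer: 2402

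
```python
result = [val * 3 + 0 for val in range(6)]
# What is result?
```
Trace:
  val=0
  val=1
  val=2
  val=3
  val=4
  val=5
  result=[0, 3, 6, 9, 12, 15]

Final answer: [0, 3, 6, 9, 12, 15]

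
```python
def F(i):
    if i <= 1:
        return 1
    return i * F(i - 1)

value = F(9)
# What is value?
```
Call trace:
F(i=9)
  F(i=8)
    F(i=7)
      F(i=6)
        F(i=5)
          F(i=4)
            F(i=3)
              F(i=2)
                F(i=1)
                -> return 1
              -> return 2
            -> return 6
          -> return 24
        -> return 120
      -> return 720
    -> return 5040
  -> return 40320
-> return 362880

Final answer: 362880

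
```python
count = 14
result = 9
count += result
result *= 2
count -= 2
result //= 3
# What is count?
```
Trace:
  count=14
  count=14, result=9
  count=23, result=9
  count=23, result=18
  count=21, result=18
  count=21, result=6

Final answer: 21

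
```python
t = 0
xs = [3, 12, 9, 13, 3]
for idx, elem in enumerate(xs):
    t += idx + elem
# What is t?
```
Trace:
  t=0
  t=3, idx=0, elem=3
  t=16, idx=1, elem=12
  t=27, idx=2, elem=9
  t=43, idx=3, elem=13
  t=50, idx=4, elem=3

Final answer: 50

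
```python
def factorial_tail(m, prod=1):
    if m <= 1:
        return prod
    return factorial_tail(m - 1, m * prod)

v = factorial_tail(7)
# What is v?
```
Call trace:
factorial_tail(m=7, prod=1)
  factorial_tail(m=6, prod=7)
    factorial_tail(m=5, prod=42)
      factorial_tail(m=4, prod=210)
        factorial_tail(m=3, prod=840)
          factorial_tail(m=2, prod=2520)
            factorial_tail(m=1, prod=5040)
            -> return 5040
          -> return 5040
        -> return 5040
      -> return 5040
    -> return 5040
  -> return 5040
-> return 5040

Final answer: 5040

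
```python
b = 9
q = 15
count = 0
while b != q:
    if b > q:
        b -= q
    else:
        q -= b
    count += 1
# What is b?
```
Trace:
  b=9
  b=9, q=15
  b=9, q=15, count=0
  b=9, q=6, count=1
  b=3, q=6, count=2
  b=3, q=3, count=3

Final answer: 3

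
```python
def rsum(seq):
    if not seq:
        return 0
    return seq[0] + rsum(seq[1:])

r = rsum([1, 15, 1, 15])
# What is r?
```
Call trace:
rsum(seq=[1, 15, 1, 15])
  rsum(seq=[15, 1, 15])
    rsum(seq=[1, 15])
      rsum(seq=[15])
        rsum(seq=[])
        -> return 0
      -> return 15
    -> return 16
  -> return 31
-> return 32

Final answer: 32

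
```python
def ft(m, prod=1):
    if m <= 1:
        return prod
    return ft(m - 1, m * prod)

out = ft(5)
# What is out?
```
Call trace:
ft(m=5, prod=1)
  ft(m=4, prod=5)
    ft(m=3, prod=20)
      ft(m=2, prod=60)
        ft(m=1, prod=120)
        -> return 120
      -> return 120
    -> return 120
  -> return 120
-> return 120

Final answer: 120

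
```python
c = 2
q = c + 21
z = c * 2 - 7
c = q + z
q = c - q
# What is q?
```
Trace:
  c=2
  c=2, q=23
  c=2, q=23, z=-3
  c=20, q=23, z=-3
  c=20, q=-3, z=-3

Final answer: -3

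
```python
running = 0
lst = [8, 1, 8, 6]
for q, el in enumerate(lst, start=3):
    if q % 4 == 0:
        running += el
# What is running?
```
Trace:
  running=0
  running=0, q=3, el=8
  running=1, q=4, el=1
  running=1, q=5, el=8
  running=1, q=6, el=6

Final answer: 1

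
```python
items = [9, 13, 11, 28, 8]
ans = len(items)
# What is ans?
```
Trace:
  items=[9, 13, 11, 28, 8]
  items=[9, 13, 11, 28, 8], ans=5

Final answer: 5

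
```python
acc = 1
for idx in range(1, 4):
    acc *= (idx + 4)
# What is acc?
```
Trace:
  acc=1
  acc=5, idx=1
  acc=30, idx=2
  acc=210, idx=3

Final answer: 210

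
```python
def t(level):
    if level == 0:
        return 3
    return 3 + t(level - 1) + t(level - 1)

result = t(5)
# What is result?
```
Call trace (a repeated sub-call is expanded the first time; later identical calls just restate its return value):
t(level=5)
  t(level=4)
    t(level=3)
      t(level=2)
        t(level=1)
          t(level=0)
          -> return 3
          t(level=0)
          -> return 3
        -> return 9
        t(level=1) -> return 9  (same call as traced above)
      -> return 21
      t(level=2) -> return 21  (same call as traced above)
    -> return 45
    t(level=3) -> return 45  (same call as traced above)
  -> return 93
  t(level=4) -> return 93  (same call as traced above)
-> return 189

Final answer: 189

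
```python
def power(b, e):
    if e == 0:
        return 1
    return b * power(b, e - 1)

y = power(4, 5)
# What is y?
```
Call trace:
power(b=4, e=5)
  power(b=4, e=4)
    power(b=4, e=3)
      power(b=4, e=2)
        power(b=4, e=1)
          power(b=4, e=0)
          -> return 1
        -> return 4
      -> return 16
    -> return 64
  -> return 256
-> return 1024

Final answer: 1024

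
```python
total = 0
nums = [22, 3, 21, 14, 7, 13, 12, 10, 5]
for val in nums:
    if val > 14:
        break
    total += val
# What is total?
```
Trace:
  total=0
  total=0, val=22

Final answer: 0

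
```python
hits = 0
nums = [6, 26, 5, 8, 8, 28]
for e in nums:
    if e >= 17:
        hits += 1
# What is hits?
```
Trace:
  hits=0
  hits=0, e=6
  hits=1, e=26
  hits=1, e=5
  hits=1, e=8
  hits=1, e=8
  hits=2, e=28

Final answer: 2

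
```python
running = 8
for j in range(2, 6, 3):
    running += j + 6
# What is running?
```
Trace:
  running=8
  running=16, j=2
  running=27, j=5

Final answer: 27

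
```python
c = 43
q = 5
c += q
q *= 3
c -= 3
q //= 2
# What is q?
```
Trace:
  c=43
  c=43, q=5
  c=48, q=5
  c=48, q=15
  c=45, q=15
  c=45, q=7

Final answer: 7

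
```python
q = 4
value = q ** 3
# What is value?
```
Trace:
  q=4
  q=4, value=64

Final answer: 64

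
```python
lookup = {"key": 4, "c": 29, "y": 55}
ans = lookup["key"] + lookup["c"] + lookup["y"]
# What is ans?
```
Trace:
  lookup={'key': 4, 'c': 29, 'y': 55}
  lookup={'key': 4, 'c': 29, 'y': 55}, ans=88

Final answer: 88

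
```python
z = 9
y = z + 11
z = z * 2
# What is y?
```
Trace:
  z=9
  z=9, y=20
  z=18, y=20

Final answer: 20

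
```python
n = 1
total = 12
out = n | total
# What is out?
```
Trace:
  n=1
  n=1, total=12
  n=1, total=12, out=13

Final answer: 13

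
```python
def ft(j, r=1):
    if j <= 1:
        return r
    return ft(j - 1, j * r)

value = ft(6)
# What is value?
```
Call trace:
ft(j=6, r=1)
  ft(j=5, r=6)
    ft(j=4, r=30)
      ft(j=3, r=120)
        ft(j=2, r=360)
          ft(j=1, r=720)
          -> return 720
        -> return 720
      -> return 720
    -> return 720
  -> return 720
-> return 720

Final answer: 720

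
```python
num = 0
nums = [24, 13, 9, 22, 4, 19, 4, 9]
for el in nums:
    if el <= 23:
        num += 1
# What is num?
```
Trace:
  num=0
  num=0, el=24
  num=1, el=13
  num=2, el=9
  num=3, el=22
  num=4, el=4
  num=5, el=19
  num=6, el=4
  num=7, el=9

Final answer: 7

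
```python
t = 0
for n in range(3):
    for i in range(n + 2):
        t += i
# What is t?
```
Trace:
  t=0
  t=0, n=0, i=0
  t=1, n=0, i=1
  t=1, n=1, i=0
  t=2, n=1, i=1
  t=4, n=1, i=2
  t=4, n=2, i=0
  t=5, n=2, i=1
  t=7, n=2, i=2
  t=10, n=2, i=3

Final answer: 10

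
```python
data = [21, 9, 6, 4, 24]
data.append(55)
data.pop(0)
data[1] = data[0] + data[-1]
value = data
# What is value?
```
Trace:
  data=[21, 9, 6, 4, 24]
  data=[21, 9, 6, 4, 24, 55]
  data=[9, 6, 4, 24, 55]
  data=[9, 64, 4, 24, 55]
  data=[9, 64, 4, 24, 55], value=[9, 64, 4, 24, 55]

Final answer: [9, 64, 4, 24, 55]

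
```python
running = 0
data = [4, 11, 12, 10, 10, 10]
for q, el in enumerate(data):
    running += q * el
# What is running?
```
Trace:
  running=0
  running=0, q=0, el=4
  running=11, q=1, el=11
  running=35, q=2, el=12
  running=65, q=3, el=10
  running=105, q=4, el=10
  running=155, q=5, el=10

Final answer: 155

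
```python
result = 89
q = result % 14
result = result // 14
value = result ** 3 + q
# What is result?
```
Trace:
  result=89
  result=89, q=5
  result=6, q=5
  result=6, q=5, value=221

Final answer: 6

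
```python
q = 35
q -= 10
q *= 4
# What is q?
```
Trace:
  q=35
  q=25
  q=100

Final answer: 100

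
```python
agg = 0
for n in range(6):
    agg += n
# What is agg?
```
Trace:
  agg=0
  agg=0, n=0
  agg=1, n=1
  agg=3, n=2
  agg=6, n=3
  agg=10, n=4
  agg=15, n=5

Final answer: 15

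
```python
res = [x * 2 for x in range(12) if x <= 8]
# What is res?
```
Trace:
  x=0
  x=1
  x=2
  x=3
  x=4
  x=5
  x=6
  x=7
  x=8
  x=9
  x=10
  x=11
  res=[0, 2, 4, 6, 8, 10, 12, 14, 16]

Final answer: [0, 2, 4, 6, 8, 10, 12, 14, 16]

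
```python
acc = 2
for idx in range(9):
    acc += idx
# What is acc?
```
Trace:
  acc=2
  acc=2, idx=0
  acc=3, idx=1
  acc=5, idx=2
  acc=8, idx=3
  acc=12, idx=4
  acc=17, idx=5
  acc=23, idx=6
  acc=30, idx=7
  acc=38, idx=8

Final answer: 38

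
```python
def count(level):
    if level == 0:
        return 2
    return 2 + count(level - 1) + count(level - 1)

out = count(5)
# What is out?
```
Call trace (a repeated sub-call is expanded the first time; later identical calls just restate its return value):
count(level=5)
  count(level=4)
    count(level=3)
      count(level=2)
        count(level=1)
          count(level=0)
          -> return 2
          count(level=0)
          -> return 2
        -> return 6
        count(level=1) -> return 6  (same call as traced above)
      -> return 14
      count(level=2) -> return 14  (same call as traced above)
    -> return 30
    count(level=3) -> return 30  (same call as traced above)
  -> return 62
  count(level=4) -> return 62  (same call as traced above)
-> return 126

Final answer: 126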